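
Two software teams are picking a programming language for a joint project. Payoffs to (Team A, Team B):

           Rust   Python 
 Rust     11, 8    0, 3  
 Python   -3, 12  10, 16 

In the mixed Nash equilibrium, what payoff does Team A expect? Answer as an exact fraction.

55/12

Team B mixes with probability q on Rust, chosen so Team A is indifferent: 11q + 0(1−q) = (-3)q + 10(1−q) gives q = 5/12.
Team A's expected payoff (from either row, since indifferent) is 11·5/12 + 0·7/12 = 55/12.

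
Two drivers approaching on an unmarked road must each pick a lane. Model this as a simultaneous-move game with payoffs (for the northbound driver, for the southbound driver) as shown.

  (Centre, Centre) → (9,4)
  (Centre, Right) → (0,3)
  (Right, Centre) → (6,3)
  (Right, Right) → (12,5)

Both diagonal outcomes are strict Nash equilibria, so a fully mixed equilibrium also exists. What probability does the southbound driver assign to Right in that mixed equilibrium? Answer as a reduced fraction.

1/5

The southbound driver's mix q on Centre must make the northbound driver indifferent between Centre and Right.
The northbound driver's payoff from Centre: 9q + 0(1−q). From Right: 6q + 12(1−q).
Set equal: 3q = 12(1−q) → q = 12/15 = 4/5.
Probability on Right is 1 − 4/5 = 1/5.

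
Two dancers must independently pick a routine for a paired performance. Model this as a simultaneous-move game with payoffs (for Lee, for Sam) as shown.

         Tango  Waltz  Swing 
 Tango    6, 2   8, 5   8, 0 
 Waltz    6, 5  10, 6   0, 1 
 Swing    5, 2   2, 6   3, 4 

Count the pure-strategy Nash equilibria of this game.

1

Both Waltz: Lee gets 10 (best alternative 8); Sam gets 6 (best alternative 5). Neither deviates — NE.
Both Tango is not a NE: Sam would switch to Waltz (5 > 2).
No other cell survives both best-response checks, so there is 1 pure NE.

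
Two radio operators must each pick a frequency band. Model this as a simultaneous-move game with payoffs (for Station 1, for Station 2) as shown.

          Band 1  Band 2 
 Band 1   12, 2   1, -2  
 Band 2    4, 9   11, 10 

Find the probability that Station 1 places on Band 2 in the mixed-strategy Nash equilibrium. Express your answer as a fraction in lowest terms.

4/5

Station 1's mix p on Band 1 must make Station 2 indifferent between Band 1 and Band 2.
Station 2's payoff from Band 1: 2p + 9(1−p). From Band 2: (-2)p + 10(1−p).
Set equal: 4p = 1(1−p) → p = 1/5.
Probability on Band 2 is 1 − 1/5 = 4/5.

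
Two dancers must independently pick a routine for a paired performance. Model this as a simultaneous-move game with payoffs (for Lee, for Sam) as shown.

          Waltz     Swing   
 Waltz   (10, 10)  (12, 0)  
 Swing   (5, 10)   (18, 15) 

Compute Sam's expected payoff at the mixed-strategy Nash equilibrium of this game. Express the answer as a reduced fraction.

10

Lee mixes with probability p on Waltz, chosen so Sam is indifferent: 10p + 10(1−p) = 0p + 15(1−p) gives p = 1/3.
Sam's expected payoff is 10·1/3 + 10·2/3 = 10.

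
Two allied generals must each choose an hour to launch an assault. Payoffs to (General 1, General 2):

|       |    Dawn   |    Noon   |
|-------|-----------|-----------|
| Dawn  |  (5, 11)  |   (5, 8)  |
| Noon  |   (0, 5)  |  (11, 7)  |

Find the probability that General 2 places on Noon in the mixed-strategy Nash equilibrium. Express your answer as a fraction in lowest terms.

5/11

General 2's mix q on Dawn must make General 1 indifferent between Dawn and Noon.
General 1's payoff from Dawn: 5q + 5(1−q). From Noon: 0q + 11(1−q).
Set equal: 5q = 6(1−q) → q = 6/11.
Probability on Noon is 1 − 6/11 = 5/11.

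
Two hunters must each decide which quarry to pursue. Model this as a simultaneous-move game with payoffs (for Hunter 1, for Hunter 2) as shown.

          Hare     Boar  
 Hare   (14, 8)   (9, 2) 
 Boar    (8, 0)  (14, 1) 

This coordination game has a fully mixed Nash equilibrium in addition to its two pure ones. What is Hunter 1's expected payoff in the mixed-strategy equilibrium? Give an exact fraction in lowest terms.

Hunter 2 mixes with probability q on Hare, chosen so Hunter 1 is indifferent: 14q + 9(1−q) = 8q + 14(1−q) gives q = 5/11.
Hunter 1's expected payoff (from either row, since indifferent) is 14·5/11 + 9·6/11 = 124/11.

124/11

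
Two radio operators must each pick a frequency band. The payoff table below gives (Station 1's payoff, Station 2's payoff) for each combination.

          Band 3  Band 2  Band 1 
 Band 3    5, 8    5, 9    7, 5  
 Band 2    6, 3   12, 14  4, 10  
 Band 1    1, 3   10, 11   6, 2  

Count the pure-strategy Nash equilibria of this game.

Both Band 2: Station 1 gets 12 (best alternative 10); Station 2 gets 14 (best alternative 10). Neither deviates — NE.
Both Band 3 is not a NE: Station 1 would switch to Band 2 (6 > 5).
No other cell survives both best-response checks, so there is 1 pure NE.

1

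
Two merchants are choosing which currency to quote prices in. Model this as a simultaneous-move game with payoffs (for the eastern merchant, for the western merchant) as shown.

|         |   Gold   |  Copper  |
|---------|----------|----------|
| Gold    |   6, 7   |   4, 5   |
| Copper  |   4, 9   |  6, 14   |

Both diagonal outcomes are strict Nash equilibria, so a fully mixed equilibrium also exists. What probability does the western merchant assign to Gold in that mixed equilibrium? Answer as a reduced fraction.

1/2

The western merchant's mix q on Gold must make the eastern merchant indifferent between Gold and Copper.
The eastern merchant's payoff from Gold: 6q + 4(1−q). From Copper: 4q + 6(1−q).
Set equal: 2q = 2(1−q) → q = 2/4 = 1/2.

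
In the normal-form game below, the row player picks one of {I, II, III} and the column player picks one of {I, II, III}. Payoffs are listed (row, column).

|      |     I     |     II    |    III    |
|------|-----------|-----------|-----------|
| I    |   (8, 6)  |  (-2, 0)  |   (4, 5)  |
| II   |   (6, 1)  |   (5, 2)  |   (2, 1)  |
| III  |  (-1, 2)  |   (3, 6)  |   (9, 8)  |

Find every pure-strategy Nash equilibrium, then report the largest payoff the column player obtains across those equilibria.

Both I is a pure NE (the row player: 8 ≥ 6; the column player: 6 ≥ 5). The column player gets 6.
Both II is a pure NE (the row player: 5 ≥ 3; the column player: 2 ≥ 1). The column player gets 2.
Both III is a pure NE (the row player: 9 ≥ 4; the column player: 8 ≥ 6). The column player gets 8.
Every other cell has a profitable deviation for at least one player. Highest of {6, 2, 8} is 8.

8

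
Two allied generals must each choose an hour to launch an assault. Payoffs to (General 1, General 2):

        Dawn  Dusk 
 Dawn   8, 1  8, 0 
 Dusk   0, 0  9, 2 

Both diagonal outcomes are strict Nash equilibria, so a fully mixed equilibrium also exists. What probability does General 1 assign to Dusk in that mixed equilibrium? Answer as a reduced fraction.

1/3

General 1's mix p on Dawn must make General 2 indifferent between Dawn and Dusk.
General 2's payoff from Dawn: 1p + 0(1−p). From Dusk: 0p + 2(1−p).
Set equal: 1p = 2(1−p) → p = 2/3.
Probability on Dusk is 1 − 2/3 = 1/3.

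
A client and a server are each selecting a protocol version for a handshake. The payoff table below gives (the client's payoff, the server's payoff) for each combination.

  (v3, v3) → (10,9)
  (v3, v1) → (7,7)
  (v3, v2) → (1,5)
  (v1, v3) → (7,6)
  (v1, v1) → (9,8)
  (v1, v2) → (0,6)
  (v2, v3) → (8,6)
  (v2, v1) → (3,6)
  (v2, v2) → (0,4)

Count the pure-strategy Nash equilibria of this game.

Both v3: the client gets 10 (best alternative 8); the server gets 9 (best alternative 7). Neither deviates — NE.
Both v1: the client gets 9 (best alternative 7); the server gets 8 (best alternative 6). Neither deviates — NE.
Both v2 is not a NE: the client would switch to v3 (1 > 0).
No other cell survives both best-response checks, so there are 2 pure NE.

2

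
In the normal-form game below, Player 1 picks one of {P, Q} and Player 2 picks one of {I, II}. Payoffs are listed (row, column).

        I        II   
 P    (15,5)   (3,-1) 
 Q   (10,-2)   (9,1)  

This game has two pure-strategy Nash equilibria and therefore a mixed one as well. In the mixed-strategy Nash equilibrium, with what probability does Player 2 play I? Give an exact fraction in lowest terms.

Player 2's mix q on I must make Player 1 indifferent between P and Q.
Player 1's payoff from P: 15q + 3(1−q). From Q: 10q + 9(1−q).
Set equal: 5q = 6(1−q) → q = 6/11.

6/11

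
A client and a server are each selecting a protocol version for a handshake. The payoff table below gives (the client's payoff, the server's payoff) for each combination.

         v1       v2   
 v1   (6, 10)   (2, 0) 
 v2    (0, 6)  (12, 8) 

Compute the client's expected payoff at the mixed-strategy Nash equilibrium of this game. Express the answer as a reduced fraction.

9/2

The server mixes with probability q on v1, chosen so the client is indifferent: 6q + 2(1−q) = 0q + 12(1−q) gives q = 5/8.
The client's expected payoff (from either row, since indifferent) is 6·5/8 + 2·3/8 = 9/2.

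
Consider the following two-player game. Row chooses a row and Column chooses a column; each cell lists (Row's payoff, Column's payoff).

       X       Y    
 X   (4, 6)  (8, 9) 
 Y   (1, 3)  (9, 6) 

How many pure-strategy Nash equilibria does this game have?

Both Y: Row gets 9 (best alternative 8); Column gets 6 (best alternative 3). Neither deviates — NE.
Both X is not a NE: Column would switch to Y (9 > 6).
No other cell survives both best-response checks, so there is 1 pure NE.

1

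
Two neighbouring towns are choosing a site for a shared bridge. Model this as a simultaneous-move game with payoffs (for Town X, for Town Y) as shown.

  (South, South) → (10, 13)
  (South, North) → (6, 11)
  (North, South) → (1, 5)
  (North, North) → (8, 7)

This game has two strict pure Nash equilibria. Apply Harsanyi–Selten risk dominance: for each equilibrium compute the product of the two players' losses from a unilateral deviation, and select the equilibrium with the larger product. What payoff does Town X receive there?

10

At both South: Town X loses 10 − 1 = 9 by deviating; Town Y loses 13 − 11 = 2. Product = 9·2 = 18.
At both North: Town X loses 8 − 6 = 2 by deviating; Town Y loses 7 − 5 = 2. Product = 2·2 = 4.
18 > 4, so both South is risk-dominant. Town X's payoff there is 10.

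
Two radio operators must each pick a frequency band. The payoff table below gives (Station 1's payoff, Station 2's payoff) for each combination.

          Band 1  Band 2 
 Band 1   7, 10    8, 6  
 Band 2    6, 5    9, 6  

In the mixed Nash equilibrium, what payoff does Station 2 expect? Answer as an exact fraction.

Station 1 mixes with probability p on Band 1, chosen so Station 2 is indifferent: 10p + 5(1−p) = 6p + 6(1−p) gives p = 1/5.
Station 2's expected payoff is 10·1/5 + 5·4/5 = 6.

6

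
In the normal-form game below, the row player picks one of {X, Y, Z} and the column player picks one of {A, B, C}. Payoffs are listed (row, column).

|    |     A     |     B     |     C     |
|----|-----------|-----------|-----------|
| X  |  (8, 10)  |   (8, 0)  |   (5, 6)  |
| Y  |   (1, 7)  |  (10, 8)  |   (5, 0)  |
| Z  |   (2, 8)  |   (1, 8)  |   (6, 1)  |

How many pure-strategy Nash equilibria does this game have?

2

(X, A): the row player gets 8 (best alternative 2); the column player gets 10 (best alternative 6). Neither deviates — NE.
(Y, B): the row player gets 10 (best alternative 8); the column player gets 8 (best alternative 7). Neither deviates — NE.
(Z, C) is not a NE: the column player would switch to A (8 > 1).
No other cell survives both best-response checks, so there are 2 pure NE.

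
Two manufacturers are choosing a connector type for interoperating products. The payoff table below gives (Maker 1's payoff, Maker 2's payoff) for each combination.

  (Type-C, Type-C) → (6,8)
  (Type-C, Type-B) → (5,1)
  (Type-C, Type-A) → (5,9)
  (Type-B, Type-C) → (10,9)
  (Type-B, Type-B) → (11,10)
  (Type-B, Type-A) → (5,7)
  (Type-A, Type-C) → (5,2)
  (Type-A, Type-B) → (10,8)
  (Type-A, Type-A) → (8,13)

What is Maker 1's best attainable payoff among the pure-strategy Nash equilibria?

Both Type-B is a pure NE (Maker 1: 11 ≥ 10; Maker 2: 10 ≥ 9). Maker 1 gets 11.
Both Type-A is a pure NE (Maker 1: 8 ≥ 5; Maker 2: 13 ≥ 8). Maker 1 gets 8.
Every other cell has a profitable deviation for at least one player. Highest of {11, 8} is 11.

11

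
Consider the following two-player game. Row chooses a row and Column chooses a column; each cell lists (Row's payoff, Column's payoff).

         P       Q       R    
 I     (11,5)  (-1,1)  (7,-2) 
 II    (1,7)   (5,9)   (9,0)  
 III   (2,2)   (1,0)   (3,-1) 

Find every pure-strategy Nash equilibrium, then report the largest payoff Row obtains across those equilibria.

(I, P) is a pure NE (Row: 11 ≥ 2; Column: 5 ≥ 1). Row gets 11.
(II, Q) is a pure NE (Row: 5 ≥ 1; Column: 9 ≥ 7). Row gets 5.
Every other cell has a profitable deviation for at least one player. Highest of {11, 5} is 11.

11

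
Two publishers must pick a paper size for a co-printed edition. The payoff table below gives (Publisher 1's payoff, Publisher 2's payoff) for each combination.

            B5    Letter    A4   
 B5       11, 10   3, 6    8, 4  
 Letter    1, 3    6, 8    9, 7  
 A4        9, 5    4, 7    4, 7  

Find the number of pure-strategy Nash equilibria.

Both B5: Publisher 1 gets 11 (best alternative 9); Publisher 2 gets 10 (best alternative 6). Neither deviates — NE.
Both Letter: Publisher 1 gets 6 (best alternative 4); Publisher 2 gets 8 (best alternative 7). Neither deviates — NE.
Both A4 is not a NE: Publisher 1 would switch to Letter (9 > 4).
No other cell survives both best-response checks, so there are 2 pure NE.

2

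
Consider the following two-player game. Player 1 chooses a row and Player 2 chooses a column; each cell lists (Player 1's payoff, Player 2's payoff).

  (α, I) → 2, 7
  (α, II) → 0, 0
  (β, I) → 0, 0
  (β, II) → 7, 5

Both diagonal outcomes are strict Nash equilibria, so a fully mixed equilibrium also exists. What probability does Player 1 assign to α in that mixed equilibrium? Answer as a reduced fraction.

Player 1's mix p on α must make Player 2 indifferent between I and II.
Player 2's payoff from I: 7p + 0(1−p). From II: 0p + 5(1−p).
Set equal: 7p = 5(1−p) → p = 5/12.

5/12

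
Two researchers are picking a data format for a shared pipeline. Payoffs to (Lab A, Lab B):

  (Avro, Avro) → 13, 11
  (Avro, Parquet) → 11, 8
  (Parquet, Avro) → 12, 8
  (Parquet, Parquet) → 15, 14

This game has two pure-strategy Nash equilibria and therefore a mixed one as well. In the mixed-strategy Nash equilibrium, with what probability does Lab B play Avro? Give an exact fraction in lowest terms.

4/5

Lab B's mix q on Avro must make Lab A indifferent between Avro and Parquet.
Lab A's payoff from Avro: 13q + 11(1−q). From Parquet: 12q + 15(1−q).
Set equal: 1q = 4(1−q) → q = 4/5.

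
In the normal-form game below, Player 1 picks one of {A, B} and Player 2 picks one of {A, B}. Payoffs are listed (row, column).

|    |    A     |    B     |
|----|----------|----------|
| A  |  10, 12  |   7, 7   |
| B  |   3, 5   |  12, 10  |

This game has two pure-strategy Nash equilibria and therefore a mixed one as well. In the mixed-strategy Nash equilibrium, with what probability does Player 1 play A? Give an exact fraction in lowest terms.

Player 1's mix p on A must make Player 2 indifferent between A and B.
Player 2's payoff from A: 12p + 5(1−p). From B: 7p + 10(1−p).
Set equal: 5p = 5(1−p) → p = 5/10 = 1/2.

1/2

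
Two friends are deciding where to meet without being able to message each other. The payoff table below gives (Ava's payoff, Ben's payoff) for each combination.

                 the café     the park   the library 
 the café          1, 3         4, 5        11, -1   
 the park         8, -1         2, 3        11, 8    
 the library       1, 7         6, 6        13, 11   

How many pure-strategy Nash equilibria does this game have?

1

Both the library: Ava gets 13 (best alternative 11); Ben gets 11 (best alternative 7). Neither deviates — NE.
Both the park is not a NE: Ava would switch to the library (6 > 2).
No other cell survives both best-response checks, so there is 1 pure NE.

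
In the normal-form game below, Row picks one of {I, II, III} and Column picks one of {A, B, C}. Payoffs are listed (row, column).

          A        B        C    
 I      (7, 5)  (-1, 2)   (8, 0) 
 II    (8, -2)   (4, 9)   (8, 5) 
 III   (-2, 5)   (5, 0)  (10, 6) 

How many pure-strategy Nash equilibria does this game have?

(III, C): Row gets 10 (best alternative 8); Column gets 6 (best alternative 5). Neither deviates — NE.
(I, A) is not a NE: Row would switch to II (8 > 7).
No other cell survives both best-response checks, so there is 1 pure NE.

1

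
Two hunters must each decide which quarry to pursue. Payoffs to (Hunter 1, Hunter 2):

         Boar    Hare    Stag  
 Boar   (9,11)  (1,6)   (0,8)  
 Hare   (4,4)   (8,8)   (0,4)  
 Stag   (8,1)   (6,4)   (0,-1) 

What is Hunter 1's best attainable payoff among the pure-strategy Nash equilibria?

Both Boar is a pure NE (Hunter 1: 9 ≥ 8; Hunter 2: 11 ≥ 8). Hunter 1 gets 9.
Both Hare is a pure NE (Hunter 1: 8 ≥ 6; Hunter 2: 8 ≥ 4). Hunter 1 gets 8.
Every other cell has a profitable deviation for at least one player. Highest of {9, 8} is 9.

9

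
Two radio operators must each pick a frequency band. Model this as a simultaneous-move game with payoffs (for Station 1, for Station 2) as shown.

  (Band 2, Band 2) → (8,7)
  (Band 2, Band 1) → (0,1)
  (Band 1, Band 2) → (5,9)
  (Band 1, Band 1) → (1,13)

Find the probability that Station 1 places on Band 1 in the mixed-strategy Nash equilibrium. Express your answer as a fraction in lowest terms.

3/5

Station 1's mix p on Band 2 must make Station 2 indifferent between Band 2 and Band 1.
Station 2's payoff from Band 2: 7p + 9(1−p). From Band 1: 1p + 13(1−p).
Set equal: 6p = 4(1−p) → p = 4/10 = 2/5.
Probability on Band 1 is 1 − 2/5 = 3/5.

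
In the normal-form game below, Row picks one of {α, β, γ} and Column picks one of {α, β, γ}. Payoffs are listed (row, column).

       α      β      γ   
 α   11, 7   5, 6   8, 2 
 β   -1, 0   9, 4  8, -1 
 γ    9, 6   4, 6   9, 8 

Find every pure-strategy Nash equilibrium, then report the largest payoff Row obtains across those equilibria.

11

Both α is a pure NE (Row: 11 ≥ 9; Column: 7 ≥ 6). Row gets 11.
Both β is a pure NE (Row: 9 ≥ 5; Column: 4 ≥ 0). Row gets 9.
Both γ is a pure NE (Row: 9 ≥ 8; Column: 8 ≥ 6). Row gets 9.
Every other cell has a profitable deviation for at least one player. Highest of {11, 9, 9} is 11.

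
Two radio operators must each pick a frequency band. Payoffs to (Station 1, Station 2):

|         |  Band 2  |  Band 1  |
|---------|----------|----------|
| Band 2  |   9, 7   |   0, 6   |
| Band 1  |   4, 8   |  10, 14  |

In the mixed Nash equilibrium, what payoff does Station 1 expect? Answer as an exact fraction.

Station 2 mixes with probability q on Band 2, chosen so Station 1 is indifferent: 9q + 0(1−q) = 4q + 10(1−q) gives q = 2/3.
Station 1's expected payoff (from either row, since indifferent) is 9·2/3 + 0·1/3 = 6.

6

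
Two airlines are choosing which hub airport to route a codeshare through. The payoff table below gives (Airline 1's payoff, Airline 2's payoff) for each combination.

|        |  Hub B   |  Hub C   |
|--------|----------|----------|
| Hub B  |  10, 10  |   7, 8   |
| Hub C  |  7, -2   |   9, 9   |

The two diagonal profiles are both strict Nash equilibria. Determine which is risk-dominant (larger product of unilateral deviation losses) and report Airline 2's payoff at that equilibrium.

9

At both Hub B: Airline 1 loses 10 − 7 = 3 by deviating; Airline 2 loses 10 − 8 = 2. Product = 3·2 = 6.
At both Hub C: Airline 1 loses 9 − 7 = 2 by deviating; Airline 2 loses 9 − (-2) = 11. Product = 2·11 = 22.
22 > 6, so both Hub C is risk-dominant. Airline 2's payoff there is 9.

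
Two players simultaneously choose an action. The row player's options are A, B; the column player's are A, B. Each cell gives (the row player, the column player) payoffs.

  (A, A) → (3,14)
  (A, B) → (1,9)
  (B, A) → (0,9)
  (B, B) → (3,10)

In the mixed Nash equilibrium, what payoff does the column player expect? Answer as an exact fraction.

59/6

The row player mixes with probability p on A, chosen so the column player is indifferent: 14p + 9(1−p) = 9p + 10(1−p) gives p = 1/6.
The column player's expected payoff is 14·1/6 + 9·5/6 = 59/6.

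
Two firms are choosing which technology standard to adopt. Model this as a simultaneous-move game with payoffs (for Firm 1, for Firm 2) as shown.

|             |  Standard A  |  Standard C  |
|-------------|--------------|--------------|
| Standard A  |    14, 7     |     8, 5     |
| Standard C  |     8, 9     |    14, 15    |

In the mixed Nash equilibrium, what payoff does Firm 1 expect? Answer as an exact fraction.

11

Firm 2 mixes with probability q on Standard A, chosen so Firm 1 is indifferent: 14q + 8(1−q) = 8q + 14(1−q) gives q = 1/2.
Firm 1's expected payoff (from either row, since indifferent) is 14·1/2 + 8·1/2 = 11.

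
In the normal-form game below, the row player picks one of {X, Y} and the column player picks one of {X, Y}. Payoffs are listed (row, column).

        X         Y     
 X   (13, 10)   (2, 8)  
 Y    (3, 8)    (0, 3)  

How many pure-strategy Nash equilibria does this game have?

1

Both X: the row player gets 13 (best alternative 3); the column player gets 10 (best alternative 8). Neither deviates — NE.
Both Y is not a NE: the row player would switch to X (2 > 0).
No other cell survives both best-response checks, so there is 1 pure NE.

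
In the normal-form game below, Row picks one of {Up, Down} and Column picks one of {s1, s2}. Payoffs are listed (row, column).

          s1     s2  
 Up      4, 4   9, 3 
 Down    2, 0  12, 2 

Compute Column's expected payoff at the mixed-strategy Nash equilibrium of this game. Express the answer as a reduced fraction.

Row mixes with probability p on Up, chosen so Column is indifferent: 4p + 0(1−p) = 3p + 2(1−p) gives p = 2/3.
Column's expected payoff is 4·2/3 + 0·1/3 = 8/3.

8/3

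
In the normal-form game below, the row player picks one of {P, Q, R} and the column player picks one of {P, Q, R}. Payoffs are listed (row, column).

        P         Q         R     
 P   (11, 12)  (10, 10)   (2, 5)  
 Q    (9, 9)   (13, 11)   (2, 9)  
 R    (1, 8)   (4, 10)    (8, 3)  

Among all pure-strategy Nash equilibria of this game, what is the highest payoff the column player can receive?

12

Both P is a pure NE (the row player: 11 ≥ 9; the column player: 12 ≥ 10). The column player gets 12.
Both Q is a pure NE (the row player: 13 ≥ 10; the column player: 11 ≥ 9). The column player gets 11.
Every other cell has a profitable deviation for at least one player. Highest of {12, 11} is 12.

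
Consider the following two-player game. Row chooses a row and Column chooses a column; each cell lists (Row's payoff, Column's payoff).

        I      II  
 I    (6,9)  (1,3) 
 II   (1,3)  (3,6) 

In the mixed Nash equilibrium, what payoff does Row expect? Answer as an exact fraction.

17/7

Column mixes with probability q on I, chosen so Row is indifferent: 6q + 1(1−q) = 1q + 3(1−q) gives q = 2/7.
Row's expected payoff (from either row, since indifferent) is 6·2/7 + 1·5/7 = 17/7.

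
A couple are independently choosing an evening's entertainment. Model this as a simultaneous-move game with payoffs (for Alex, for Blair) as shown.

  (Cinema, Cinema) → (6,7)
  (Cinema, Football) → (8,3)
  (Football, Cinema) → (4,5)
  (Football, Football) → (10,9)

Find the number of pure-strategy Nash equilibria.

Both Cinema: Alex gets 6 (best alternative 4); Blair gets 7 (best alternative 3). Neither deviates — NE.
Both Football: Alex gets 10 (best alternative 8); Blair gets 9 (best alternative 5). Neither deviates — NE.
(Football, Cinema) is not a NE: Alex would switch to Cinema (6 > 4).
No other cell survives both best-response checks, so there are 2 pure NE.

2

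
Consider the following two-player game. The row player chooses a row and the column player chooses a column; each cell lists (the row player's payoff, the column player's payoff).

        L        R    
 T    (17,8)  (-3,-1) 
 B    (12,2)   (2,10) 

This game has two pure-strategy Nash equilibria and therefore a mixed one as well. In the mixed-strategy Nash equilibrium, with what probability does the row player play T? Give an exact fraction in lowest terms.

8/17

The row player's mix p on T must make the column player indifferent between L and R.
The column player's payoff from L: 8p + 2(1−p). From R: (-1)p + 10(1−p).
Set equal: 9p = 8(1−p) → p = 8/17.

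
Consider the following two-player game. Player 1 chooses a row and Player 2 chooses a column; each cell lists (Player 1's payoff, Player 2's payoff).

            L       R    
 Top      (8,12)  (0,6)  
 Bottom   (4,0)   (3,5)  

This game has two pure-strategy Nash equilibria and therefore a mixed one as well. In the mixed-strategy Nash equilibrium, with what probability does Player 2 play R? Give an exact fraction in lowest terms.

Player 2's mix q on L must make Player 1 indifferent between Top and Bottom.
Player 1's payoff from Top: 8q + 0(1−q). From Bottom: 4q + 3(1−q).
Set equal: 4q = 3(1−q) → q = 3/7.
Probability on R is 1 − 3/7 = 4/7.

4/7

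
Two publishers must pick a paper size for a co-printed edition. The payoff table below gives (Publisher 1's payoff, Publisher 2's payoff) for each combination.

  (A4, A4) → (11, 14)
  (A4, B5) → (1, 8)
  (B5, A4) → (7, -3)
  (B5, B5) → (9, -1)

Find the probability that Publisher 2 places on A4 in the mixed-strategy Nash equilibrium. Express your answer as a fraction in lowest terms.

2/3

Publisher 2's mix q on A4 must make Publisher 1 indifferent between A4 and B5.
Publisher 1's payoff from A4: 11q + 1(1−q). From B5: 7q + 9(1−q).
Set equal: 4q = 8(1−q) → q = 8/12 = 2/3.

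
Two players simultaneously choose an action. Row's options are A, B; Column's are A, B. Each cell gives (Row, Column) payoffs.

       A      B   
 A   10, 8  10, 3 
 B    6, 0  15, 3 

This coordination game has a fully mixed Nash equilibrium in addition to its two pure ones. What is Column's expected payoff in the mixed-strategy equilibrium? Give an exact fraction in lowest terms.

3

Row mixes with probability p on A, chosen so Column is indifferent: 8p + 0(1−p) = 3p + 3(1−p) gives p = 3/8.
Column's expected payoff is 8·3/8 + 0·5/8 = 3.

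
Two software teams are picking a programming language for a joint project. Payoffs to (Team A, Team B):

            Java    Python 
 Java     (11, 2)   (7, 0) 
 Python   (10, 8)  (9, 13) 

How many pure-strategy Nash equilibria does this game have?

Both Java: Team A gets 11 (best alternative 10); Team B gets 2 (best alternative 0). Neither deviates — NE.
Both Python: Team A gets 9 (best alternative 7); Team B gets 13 (best alternative 8). Neither deviates — NE.
(Python, Java) is not a NE: Team A would switch to Java (11 > 10).
No other cell survives both best-response checks, so there are 2 pure NE.

2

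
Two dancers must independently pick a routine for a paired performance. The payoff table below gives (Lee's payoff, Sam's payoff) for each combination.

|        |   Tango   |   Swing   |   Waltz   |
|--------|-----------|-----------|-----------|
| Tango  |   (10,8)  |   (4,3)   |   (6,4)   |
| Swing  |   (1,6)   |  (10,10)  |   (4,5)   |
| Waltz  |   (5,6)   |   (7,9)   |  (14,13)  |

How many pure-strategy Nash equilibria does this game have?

Both Tango: Lee gets 10 (best alternative 5); Sam gets 8 (best alternative 4). Neither deviates — NE.
Both Swing: Lee gets 10 (best alternative 7); Sam gets 10 (best alternative 6). Neither deviates — NE.
Both Waltz: Lee gets 14 (best alternative 6); Sam gets 13 (best alternative 9). Neither deviates — NE.
(Waltz, Swing) is not a NE: Lee would switch to Swing (10 > 7).
No other cell survives both best-response checks, so there are 3 pure NE.

3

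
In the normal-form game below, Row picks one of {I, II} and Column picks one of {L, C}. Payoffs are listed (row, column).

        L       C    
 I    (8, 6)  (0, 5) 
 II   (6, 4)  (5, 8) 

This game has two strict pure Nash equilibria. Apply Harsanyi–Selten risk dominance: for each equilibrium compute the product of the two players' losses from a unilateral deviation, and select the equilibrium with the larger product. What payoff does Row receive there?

5

At (I, L): Row loses 8 − 6 = 2 by deviating; Column loses 6 − 5 = 1. Product = 2·1 = 2.
At (II, C): Row loses 5 − 0 = 5 by deviating; Column loses 8 − 4 = 4. Product = 5·4 = 20.
20 > 2, so (II, C) is risk-dominant. Row's payoff there is 5.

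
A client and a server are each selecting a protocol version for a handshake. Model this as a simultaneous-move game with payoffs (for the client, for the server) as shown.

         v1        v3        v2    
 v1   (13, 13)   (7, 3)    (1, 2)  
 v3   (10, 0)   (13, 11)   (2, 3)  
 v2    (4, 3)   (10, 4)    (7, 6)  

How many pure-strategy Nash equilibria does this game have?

Both v1: the client gets 13 (best alternative 10); the server gets 13 (best alternative 3). Neither deviates — NE.
Both v3: the client gets 13 (best alternative 10); the server gets 11 (best alternative 3). Neither deviates — NE.
Both v2: the client gets 7 (best alternative 2); the server gets 6 (best alternative 4). Neither deviates — NE.
(v1, v2) is not a NE: the client would switch to v2 (7 > 1).
No other cell survives both best-response checks, so there are 3 pure NE.

3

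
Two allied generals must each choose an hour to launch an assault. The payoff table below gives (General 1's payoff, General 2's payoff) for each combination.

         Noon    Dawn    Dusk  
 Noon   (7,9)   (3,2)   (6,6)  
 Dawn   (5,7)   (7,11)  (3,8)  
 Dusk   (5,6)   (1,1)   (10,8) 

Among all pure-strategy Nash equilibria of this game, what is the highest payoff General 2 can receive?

11

Both Noon is a pure NE (General 1: 7 ≥ 5; General 2: 9 ≥ 6). General 2 gets 9.
Both Dawn is a pure NE (General 1: 7 ≥ 3; General 2: 11 ≥ 8). General 2 gets 11.
Both Dusk is a pure NE (General 1: 10 ≥ 6; General 2: 8 ≥ 6). General 2 gets 8.
Every other cell has a profitable deviation for at least one player. Highest of {9, 11, 8} is 11.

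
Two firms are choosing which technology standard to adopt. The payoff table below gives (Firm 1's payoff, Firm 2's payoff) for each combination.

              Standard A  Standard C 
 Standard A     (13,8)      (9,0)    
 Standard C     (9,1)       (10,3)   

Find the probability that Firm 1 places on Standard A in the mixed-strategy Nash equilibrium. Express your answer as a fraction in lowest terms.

Firm 1's mix p on Standard A must make Firm 2 indifferent between Standard A and Standard C.
Firm 2's payoff from Standard A: 8p + 1(1−p). From Standard C: 0p + 3(1−p).
Set equal: 8p = 2(1−p) → p = 2/10 = 1/5.

1/5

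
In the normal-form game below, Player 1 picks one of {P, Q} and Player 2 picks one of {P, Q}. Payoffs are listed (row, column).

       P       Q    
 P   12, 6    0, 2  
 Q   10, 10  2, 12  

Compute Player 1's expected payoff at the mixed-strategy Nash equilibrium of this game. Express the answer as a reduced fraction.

6

Player 2 mixes with probability q on P, chosen so Player 1 is indifferent: 12q + 0(1−q) = 10q + 2(1−q) gives q = 1/2.
Player 1's expected payoff (from either row, since indifferent) is 12·1/2 + 0·1/2 = 6.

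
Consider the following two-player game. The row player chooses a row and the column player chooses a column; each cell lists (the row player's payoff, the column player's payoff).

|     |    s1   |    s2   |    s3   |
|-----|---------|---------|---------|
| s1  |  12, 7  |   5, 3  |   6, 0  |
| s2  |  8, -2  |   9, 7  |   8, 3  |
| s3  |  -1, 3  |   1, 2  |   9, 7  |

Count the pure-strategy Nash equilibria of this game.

3

Both s1: the row player gets 12 (best alternative 8); the column player gets 7 (best alternative 3). Neither deviates — NE.
Both s2: the row player gets 9 (best alternative 5); the column player gets 7 (best alternative 3). Neither deviates — NE.
Both s3: the row player gets 9 (best alternative 8); the column player gets 7 (best alternative 3). Neither deviates — NE.
(s2, s1) is not a NE: the row player would switch to s1 (12 > 8).
No other cell survives both best-response checks, so there are 3 pure NE.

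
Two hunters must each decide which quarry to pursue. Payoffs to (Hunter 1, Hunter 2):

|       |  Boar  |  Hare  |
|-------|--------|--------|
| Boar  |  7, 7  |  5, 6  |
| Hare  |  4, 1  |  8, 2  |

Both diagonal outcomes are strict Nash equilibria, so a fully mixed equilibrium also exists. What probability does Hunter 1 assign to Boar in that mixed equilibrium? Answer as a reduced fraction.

Hunter 1's mix p on Boar must make Hunter 2 indifferent between Boar and Hare.
Hunter 2's payoff from Boar: 7p + 1(1−p). From Hare: 6p + 2(1−p).
Set equal: 1p = 1(1−p) → p = 1/2.

1/2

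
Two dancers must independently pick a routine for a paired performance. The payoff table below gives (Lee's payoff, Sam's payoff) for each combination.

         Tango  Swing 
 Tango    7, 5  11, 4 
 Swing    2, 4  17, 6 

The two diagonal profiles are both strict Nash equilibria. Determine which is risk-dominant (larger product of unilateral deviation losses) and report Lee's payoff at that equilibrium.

17

At both Tango: Lee loses 7 − 2 = 5 by deviating; Sam loses 5 − 4 = 1. Product = 5·1 = 5.
At both Swing: Lee loses 17 − 11 = 6 by deviating; Sam loses 6 − 4 = 2. Product = 6·2 = 12.
12 > 5, so both Swing is risk-dominant. Lee's payoff there is 17.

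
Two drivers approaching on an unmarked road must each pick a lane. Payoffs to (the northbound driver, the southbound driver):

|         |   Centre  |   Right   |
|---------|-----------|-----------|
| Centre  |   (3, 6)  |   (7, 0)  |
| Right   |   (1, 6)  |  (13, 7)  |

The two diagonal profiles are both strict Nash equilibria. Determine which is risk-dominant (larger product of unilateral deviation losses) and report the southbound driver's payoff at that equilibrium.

6

At both Centre: the northbound driver loses 3 − 1 = 2 by deviating; the southbound driver loses 6 − 0 = 6. Product = 2·6 = 12.
At both Right: the northbound driver loses 13 − 7 = 6 by deviating; the southbound driver loses 7 − 6 = 1. Product = 6·1 = 6.
12 > 6, so both Centre is risk-dominant. The southbound driver's payoff there is 6.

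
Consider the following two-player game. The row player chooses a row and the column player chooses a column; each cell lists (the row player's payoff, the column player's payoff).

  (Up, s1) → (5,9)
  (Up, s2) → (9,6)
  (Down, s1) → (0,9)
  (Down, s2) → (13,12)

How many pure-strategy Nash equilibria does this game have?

2

(Up, s1): the row player gets 5 (best alternative 0); the column player gets 9 (best alternative 6). Neither deviates — NE.
(Down, s2): the row player gets 13 (best alternative 9); the column player gets 12 (best alternative 9). Neither deviates — NE.
(Up, s2) is not a NE: the row player would switch to Down (13 > 9).
No other cell survives both best-response checks, so there are 2 pure NE.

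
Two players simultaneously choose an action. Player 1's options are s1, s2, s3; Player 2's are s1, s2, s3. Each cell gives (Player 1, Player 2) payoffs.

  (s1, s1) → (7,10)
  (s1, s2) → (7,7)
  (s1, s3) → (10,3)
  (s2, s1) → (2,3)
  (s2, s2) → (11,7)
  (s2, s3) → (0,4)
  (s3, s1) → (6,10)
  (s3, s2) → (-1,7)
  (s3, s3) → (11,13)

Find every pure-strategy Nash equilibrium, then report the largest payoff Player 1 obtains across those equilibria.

Both s1 is a pure NE (Player 1: 7 ≥ 6; Player 2: 10 ≥ 7). Player 1 gets 7.
Both s2 is a pure NE (Player 1: 11 ≥ 7; Player 2: 7 ≥ 4). Player 1 gets 11.
Both s3 is a pure NE (Player 1: 11 ≥ 10; Player 2: 13 ≥ 10). Player 1 gets 11.
Every other cell has a profitable deviation for at least one player. Highest of {7, 11, 11} is 11.

11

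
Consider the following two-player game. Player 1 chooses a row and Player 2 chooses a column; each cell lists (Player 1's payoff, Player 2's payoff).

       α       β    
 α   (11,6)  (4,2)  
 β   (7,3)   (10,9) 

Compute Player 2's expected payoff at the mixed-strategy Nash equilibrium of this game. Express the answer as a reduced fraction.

Player 1 mixes with probability p on α, chosen so Player 2 is indifferent: 6p + 3(1−p) = 2p + 9(1−p) gives p = 3/5.
Player 2's expected payoff is 6·3/5 + 3·2/5 = 24/5.

24/5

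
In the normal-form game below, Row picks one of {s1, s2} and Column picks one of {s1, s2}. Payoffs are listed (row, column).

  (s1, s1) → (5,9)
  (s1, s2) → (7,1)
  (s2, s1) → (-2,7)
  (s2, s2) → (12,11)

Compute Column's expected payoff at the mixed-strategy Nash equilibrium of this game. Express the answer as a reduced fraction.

23/3

Row mixes with probability p on s1, chosen so Column is indifferent: 9p + 7(1−p) = 1p + 11(1−p) gives p = 1/3.
Column's expected payoff is 9·1/3 + 7·2/3 = 23/3.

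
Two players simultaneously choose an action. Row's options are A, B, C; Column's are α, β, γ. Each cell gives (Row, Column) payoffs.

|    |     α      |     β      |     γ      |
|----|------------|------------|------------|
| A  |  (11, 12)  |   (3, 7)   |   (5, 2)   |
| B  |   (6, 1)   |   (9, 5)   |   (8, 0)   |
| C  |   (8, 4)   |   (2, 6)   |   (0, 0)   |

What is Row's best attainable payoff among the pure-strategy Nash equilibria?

(A, α) is a pure NE (Row: 11 ≥ 8; Column: 12 ≥ 7). Row gets 11.
(B, β) is a pure NE (Row: 9 ≥ 3; Column: 5 ≥ 1). Row gets 9.
Every other cell has a profitable deviation for at least one player. Highest of {11, 9} is 11.

11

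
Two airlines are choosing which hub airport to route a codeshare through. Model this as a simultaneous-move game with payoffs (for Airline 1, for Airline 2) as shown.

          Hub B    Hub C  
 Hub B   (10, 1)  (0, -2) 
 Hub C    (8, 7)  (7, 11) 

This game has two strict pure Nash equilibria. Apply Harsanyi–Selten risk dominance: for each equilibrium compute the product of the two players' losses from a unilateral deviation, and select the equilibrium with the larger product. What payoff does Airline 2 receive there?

11

At both Hub B: Airline 1 loses 10 − 8 = 2 by deviating; Airline 2 loses 1 − (-2) = 3. Product = 2·3 = 6.
At both Hub C: Airline 1 loses 7 − 0 = 7 by deviating; Airline 2 loses 11 − 7 = 4. Product = 7·4 = 28.
28 > 6, so both Hub C is risk-dominant. Airline 2's payoff there is 11.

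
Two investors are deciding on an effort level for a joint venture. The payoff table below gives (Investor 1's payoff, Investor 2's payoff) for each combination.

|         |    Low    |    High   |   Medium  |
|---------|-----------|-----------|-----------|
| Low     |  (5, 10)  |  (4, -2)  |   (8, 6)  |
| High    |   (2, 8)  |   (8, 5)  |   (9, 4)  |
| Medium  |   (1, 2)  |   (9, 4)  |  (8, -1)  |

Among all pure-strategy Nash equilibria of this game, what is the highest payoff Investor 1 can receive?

Both Low is a pure NE (Investor 1: 5 ≥ 2; Investor 2: 10 ≥ 6). Investor 1 gets 5.
(Medium, High) is a pure NE (Investor 1: 9 ≥ 8; Investor 2: 4 ≥ 2). Investor 1 gets 9.
Every other cell has a profitable deviation for at least one player. Highest of {5, 9} is 9.

9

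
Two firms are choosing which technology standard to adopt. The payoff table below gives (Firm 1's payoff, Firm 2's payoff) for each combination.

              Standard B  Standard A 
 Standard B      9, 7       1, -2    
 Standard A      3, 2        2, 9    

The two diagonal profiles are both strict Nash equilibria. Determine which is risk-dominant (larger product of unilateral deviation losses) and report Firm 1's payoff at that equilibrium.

9

At both Standard B: Firm 1 loses 9 − 3 = 6 by deviating; Firm 2 loses 7 − (-2) = 9. Product = 6·9 = 54.
At both Standard A: Firm 1 loses 2 − 1 = 1 by deviating; Firm 2 loses 9 − 2 = 7. Product = 1·7 = 7.
54 > 7, so both Standard B is risk-dominant. Firm 1's payoff there is 9.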